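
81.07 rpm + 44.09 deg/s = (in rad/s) 9.259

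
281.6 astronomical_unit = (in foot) 1.382e+14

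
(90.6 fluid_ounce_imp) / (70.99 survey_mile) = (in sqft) 2.425e-07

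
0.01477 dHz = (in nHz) 1.477e+06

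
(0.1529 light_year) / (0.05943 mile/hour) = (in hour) 1.512e+13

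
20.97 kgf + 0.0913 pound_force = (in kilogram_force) 21.01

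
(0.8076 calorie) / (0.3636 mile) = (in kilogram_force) 0.0005888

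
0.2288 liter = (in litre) 0.2288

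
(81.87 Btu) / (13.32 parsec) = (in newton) 2.102e-13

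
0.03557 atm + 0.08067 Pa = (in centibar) 3.604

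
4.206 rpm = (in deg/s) 25.24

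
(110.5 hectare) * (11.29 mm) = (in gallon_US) 3.296e+06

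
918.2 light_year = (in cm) 8.687e+20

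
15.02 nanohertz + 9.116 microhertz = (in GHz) 9.131e-15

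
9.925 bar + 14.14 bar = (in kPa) 2406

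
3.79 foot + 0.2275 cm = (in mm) 1157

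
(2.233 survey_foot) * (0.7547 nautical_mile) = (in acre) 0.2351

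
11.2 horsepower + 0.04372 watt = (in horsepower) 11.2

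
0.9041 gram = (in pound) 0.001993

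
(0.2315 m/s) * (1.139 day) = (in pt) 6.458e+07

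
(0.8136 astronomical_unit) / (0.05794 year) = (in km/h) 2.398e+05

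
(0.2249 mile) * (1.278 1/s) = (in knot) 899.1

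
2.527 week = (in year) 0.04846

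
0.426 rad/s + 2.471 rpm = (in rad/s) 0.6848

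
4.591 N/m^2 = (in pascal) 4.591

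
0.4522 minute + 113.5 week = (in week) 113.5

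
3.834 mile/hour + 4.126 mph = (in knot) 6.917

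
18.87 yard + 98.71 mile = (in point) 4.504e+08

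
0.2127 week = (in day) 1.489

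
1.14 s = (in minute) 0.019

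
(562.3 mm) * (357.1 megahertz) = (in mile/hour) 4.492e+08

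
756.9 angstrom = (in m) 7.569e-08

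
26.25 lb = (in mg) 1.191e+07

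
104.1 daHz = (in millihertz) 1.041e+06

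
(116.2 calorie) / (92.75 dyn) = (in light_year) 5.541e-11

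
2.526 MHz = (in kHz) 2526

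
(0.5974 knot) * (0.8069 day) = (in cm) 2.143e+06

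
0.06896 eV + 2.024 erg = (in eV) 1.263e+12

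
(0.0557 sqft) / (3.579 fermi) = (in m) 1.446e+12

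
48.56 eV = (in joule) 7.78e-18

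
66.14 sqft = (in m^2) 6.145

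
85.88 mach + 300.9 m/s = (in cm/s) 2.954e+06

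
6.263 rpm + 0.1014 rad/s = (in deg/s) 43.39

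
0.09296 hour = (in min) 5.578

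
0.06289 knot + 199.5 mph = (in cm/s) 8922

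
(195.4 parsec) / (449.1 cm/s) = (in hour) 3.729e+14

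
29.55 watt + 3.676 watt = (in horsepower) 0.04456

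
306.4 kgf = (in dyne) 3.005e+08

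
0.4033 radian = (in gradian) 25.67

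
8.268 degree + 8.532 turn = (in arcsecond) 1.109e+07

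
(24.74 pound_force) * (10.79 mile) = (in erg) 1.911e+13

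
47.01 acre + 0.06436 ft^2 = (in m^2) 1.902e+05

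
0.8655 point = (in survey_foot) 0.001002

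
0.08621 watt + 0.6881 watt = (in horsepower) 0.001038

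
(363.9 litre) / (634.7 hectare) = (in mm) 5.733e-05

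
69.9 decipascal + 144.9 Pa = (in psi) 0.02203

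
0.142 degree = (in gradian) 0.1578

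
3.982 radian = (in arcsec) 8.213e+05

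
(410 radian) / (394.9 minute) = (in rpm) 0.1652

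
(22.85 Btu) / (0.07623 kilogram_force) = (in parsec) 1.045e-12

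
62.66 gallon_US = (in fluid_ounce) 8020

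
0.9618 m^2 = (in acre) 0.0002377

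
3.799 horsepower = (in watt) 2833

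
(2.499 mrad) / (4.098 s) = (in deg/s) 0.03494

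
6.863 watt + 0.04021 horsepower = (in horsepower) 0.04941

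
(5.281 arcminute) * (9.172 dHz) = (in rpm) 0.01345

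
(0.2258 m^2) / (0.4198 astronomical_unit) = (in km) 3.595e-15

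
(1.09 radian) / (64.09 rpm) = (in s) 0.1624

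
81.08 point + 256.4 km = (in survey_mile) 159.3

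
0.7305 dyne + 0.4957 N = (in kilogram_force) 0.05055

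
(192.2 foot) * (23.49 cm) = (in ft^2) 148.1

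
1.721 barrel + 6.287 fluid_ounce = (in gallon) 72.33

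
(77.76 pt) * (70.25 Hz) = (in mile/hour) 4.311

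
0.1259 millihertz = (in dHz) 0.001259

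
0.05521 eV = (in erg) 8.846e-14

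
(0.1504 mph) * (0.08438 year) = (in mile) 111.2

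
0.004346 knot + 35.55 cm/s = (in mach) 0.001051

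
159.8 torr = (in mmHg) 159.8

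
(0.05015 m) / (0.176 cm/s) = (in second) 28.49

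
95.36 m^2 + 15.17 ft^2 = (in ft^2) 1042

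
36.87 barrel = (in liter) 5862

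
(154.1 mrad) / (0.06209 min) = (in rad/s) 0.04136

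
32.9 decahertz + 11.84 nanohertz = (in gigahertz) 3.29e-07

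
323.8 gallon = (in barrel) 7.71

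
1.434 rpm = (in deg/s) 8.604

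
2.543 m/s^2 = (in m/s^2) 2.543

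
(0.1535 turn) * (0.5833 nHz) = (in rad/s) 5.626e-10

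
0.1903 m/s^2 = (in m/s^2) 0.1903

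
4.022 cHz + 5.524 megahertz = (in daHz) 5.524e+05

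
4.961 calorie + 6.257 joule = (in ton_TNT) 6.456e-09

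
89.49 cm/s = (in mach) 0.002628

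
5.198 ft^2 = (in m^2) 0.4829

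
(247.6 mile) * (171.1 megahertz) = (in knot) 1.325e+14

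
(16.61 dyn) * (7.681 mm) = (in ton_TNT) 3.049e-16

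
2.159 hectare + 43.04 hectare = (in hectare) 45.2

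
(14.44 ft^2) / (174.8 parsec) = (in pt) 7.05e-16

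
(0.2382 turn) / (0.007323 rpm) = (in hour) 0.5421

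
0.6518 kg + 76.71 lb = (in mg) 3.545e+07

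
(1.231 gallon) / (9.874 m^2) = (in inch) 0.01858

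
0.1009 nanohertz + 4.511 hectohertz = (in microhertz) 4.511e+08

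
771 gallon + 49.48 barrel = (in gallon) 2849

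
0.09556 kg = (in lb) 0.2107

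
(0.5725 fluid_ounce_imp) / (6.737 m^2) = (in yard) 2.641e-06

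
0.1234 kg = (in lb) 0.2721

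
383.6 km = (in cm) 3.836e+07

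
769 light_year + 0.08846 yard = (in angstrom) 7.275e+28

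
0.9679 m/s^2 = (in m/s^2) 0.9679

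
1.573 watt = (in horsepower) 0.002109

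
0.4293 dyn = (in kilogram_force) 4.378e-07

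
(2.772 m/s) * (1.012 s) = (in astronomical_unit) 1.875e-11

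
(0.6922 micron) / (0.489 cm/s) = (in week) 2.341e-10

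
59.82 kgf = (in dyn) 5.866e+07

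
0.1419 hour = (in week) 0.0008446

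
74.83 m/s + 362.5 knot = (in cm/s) 2.613e+04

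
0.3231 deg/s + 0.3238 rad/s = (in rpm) 3.146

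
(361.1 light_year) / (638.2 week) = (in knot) 1.72e+10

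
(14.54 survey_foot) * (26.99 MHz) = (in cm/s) 1.196e+10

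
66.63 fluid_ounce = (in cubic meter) 0.00197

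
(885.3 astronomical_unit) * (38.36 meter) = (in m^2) 5.08e+15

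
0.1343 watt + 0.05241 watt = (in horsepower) 0.0002504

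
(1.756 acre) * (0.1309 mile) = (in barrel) 9.416e+06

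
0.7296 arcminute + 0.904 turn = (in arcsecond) 1.172e+06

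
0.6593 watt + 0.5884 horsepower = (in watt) 439.4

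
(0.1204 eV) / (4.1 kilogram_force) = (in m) 4.798e-22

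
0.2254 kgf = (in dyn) 2.21e+05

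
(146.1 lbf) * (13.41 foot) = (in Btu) 2.518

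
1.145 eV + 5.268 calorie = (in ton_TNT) 5.268e-09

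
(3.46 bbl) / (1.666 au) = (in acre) 5.454e-16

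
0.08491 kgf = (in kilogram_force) 0.08491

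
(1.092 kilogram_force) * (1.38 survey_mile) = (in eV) 1.484e+23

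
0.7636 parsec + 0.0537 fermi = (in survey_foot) 7.73e+16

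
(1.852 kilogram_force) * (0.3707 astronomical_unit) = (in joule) 1.007e+12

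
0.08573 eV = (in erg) 1.374e-13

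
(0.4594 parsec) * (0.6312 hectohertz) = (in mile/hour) 2.002e+18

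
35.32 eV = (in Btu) 5.364e-21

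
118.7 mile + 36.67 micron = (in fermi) 1.91e+20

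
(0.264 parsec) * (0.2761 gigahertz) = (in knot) 4.372e+24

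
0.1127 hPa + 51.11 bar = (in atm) 50.44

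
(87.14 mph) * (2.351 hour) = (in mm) 3.297e+08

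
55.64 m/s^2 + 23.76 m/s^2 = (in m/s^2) 79.4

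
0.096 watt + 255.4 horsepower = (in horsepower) 255.4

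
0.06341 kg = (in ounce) 2.237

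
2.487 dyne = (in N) 2.487e-05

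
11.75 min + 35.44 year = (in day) 1.294e+04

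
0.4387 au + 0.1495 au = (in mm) 8.799e+13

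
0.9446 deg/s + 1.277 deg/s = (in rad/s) 0.03877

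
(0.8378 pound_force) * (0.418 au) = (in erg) 2.33e+18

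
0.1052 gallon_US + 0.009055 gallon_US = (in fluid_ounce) 14.62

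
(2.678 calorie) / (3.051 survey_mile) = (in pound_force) 0.000513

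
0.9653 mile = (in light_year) 1.642e-13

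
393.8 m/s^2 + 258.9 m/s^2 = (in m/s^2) 652.7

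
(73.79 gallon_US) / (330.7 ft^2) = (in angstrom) 9.092e+07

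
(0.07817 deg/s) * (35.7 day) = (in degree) 2.411e+05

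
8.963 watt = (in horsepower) 0.01202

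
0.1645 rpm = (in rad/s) 0.01723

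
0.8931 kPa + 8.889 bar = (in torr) 6674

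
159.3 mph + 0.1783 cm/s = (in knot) 138.4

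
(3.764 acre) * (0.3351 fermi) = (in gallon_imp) 1.123e-09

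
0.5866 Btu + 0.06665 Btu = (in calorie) 164.7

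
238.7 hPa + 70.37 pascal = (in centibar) 23.94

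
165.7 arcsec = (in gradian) 0.05114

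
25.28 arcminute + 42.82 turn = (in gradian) 1.713e+04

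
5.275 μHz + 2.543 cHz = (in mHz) 25.44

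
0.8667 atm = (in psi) 12.74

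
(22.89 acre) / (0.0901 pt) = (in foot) 9.561e+09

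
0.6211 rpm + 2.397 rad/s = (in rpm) 23.51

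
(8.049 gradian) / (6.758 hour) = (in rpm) 4.963e-05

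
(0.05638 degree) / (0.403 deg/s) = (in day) 1.619e-06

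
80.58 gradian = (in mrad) 1266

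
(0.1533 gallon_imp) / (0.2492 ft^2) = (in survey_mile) 1.87e-05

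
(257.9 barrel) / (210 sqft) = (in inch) 82.74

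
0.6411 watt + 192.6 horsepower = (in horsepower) 192.6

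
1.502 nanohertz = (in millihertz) 1.502e-06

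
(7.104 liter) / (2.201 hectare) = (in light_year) 3.412e-23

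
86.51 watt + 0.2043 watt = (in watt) 86.71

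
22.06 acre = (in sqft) 9.609e+05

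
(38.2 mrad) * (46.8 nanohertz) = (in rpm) 1.707e-08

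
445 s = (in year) 1.411e-05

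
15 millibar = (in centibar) 1.5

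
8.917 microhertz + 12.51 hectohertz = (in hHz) 12.51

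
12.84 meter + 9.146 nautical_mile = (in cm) 1.695e+06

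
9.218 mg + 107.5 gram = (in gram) 107.5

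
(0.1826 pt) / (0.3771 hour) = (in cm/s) 4.745e-06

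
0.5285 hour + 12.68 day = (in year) 0.0348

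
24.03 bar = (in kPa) 2403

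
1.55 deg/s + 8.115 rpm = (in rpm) 8.373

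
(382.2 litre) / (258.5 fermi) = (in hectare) 1.479e+08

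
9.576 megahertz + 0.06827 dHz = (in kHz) 9576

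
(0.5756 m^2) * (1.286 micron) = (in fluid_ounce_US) 0.02503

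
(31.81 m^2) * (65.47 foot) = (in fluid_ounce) 2.146e+07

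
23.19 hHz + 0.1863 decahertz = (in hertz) 2321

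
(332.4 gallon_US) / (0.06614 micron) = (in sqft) 2.048e+08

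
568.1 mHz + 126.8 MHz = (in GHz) 0.1268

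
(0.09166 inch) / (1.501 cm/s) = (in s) 0.1551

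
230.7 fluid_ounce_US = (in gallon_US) 1.802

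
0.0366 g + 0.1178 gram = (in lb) 0.0003404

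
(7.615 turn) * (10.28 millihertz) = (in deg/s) 28.18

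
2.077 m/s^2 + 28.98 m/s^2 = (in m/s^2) 31.06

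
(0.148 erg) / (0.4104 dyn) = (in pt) 10.22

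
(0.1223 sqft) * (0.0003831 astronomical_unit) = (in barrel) 4.096e+06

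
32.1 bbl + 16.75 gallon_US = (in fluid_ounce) 1.747e+05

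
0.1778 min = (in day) 0.0001235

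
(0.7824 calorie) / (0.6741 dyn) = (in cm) 4.856e+07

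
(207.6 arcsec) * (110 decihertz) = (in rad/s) 0.01107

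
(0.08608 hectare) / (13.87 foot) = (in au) 1.361e-09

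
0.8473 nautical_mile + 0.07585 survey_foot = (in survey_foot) 5148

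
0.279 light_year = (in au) 1.764e+04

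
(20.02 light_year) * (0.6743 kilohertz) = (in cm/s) 1.277e+22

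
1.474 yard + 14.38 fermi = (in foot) 4.422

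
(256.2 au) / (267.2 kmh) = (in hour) 1.434e+08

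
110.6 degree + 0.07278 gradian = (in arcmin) 6640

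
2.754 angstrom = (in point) 7.807e-07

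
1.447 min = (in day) 0.001005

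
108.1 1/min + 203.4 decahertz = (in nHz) 2.036e+12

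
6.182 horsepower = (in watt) 4610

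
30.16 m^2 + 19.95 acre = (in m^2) 8.076e+04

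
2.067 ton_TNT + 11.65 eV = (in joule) 8.648e+09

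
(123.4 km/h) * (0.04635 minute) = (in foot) 312.8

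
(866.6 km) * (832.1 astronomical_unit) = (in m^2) 1.079e+20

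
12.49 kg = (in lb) 27.54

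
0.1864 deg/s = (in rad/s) 0.003253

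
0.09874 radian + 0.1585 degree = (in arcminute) 349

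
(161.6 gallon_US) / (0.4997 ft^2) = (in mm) 1.318e+04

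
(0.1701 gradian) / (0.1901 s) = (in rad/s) 0.01406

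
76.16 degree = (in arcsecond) 2.742e+05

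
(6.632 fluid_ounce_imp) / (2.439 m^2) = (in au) 5.164e-16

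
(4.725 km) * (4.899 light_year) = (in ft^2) 2.357e+21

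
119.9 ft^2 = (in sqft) 119.9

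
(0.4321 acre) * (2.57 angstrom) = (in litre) 0.0004494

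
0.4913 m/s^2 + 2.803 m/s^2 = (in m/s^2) 3.294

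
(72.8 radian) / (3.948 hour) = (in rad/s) 0.005122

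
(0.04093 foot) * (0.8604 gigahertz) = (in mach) 3.152e+04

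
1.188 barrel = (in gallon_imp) 41.55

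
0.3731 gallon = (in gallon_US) 0.3731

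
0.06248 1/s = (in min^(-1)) 3.749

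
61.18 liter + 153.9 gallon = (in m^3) 0.6438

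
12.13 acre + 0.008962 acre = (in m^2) 4.912e+04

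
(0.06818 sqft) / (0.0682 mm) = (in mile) 0.05771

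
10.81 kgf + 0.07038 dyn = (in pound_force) 23.83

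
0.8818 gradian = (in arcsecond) 2857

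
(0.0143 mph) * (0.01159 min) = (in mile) 2.762e-06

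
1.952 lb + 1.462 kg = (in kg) 2.347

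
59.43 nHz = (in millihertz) 5.943e-05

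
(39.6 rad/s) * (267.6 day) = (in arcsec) 1.889e+14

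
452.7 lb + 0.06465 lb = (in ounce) 7244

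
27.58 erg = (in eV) 1.721e+13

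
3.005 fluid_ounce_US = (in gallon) 0.02348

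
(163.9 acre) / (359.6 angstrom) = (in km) 1.844e+10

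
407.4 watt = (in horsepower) 0.5463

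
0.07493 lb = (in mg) 3.399e+04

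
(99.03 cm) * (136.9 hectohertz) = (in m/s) 1.356e+04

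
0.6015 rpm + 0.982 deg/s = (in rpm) 0.7652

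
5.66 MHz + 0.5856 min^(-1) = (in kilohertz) 5660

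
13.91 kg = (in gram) 1.391e+04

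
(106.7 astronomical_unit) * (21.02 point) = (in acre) 2.925e+07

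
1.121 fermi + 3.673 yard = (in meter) 3.359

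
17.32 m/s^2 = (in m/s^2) 17.32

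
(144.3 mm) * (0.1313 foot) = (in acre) 1.427e-06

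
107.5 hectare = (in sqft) 1.157e+07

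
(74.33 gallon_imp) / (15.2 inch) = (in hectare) 8.752e-05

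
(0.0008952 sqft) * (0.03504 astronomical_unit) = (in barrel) 2.742e+06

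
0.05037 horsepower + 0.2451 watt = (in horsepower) 0.0507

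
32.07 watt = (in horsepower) 0.04301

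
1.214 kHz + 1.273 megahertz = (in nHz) 1.274e+15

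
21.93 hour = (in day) 0.9137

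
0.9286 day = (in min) 1337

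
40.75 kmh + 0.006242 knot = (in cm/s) 1132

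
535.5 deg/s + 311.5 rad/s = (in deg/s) 1.838e+04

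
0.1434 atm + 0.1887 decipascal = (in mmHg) 109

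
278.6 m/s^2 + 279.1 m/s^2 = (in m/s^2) 557.7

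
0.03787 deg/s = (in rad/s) 0.000661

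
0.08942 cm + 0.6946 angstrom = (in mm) 0.8942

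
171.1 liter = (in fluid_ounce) 5786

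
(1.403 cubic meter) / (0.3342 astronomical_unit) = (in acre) 6.934e-15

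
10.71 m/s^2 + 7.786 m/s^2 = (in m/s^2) 18.5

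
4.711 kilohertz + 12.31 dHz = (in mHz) 4.712e+06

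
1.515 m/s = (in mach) 0.004449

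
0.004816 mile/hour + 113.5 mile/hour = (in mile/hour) 113.5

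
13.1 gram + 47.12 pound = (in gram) 2.139e+04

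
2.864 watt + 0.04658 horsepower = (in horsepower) 0.05042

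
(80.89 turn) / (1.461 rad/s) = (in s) 347.9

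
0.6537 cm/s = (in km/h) 0.02353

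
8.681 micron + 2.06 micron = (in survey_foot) 3.524e-05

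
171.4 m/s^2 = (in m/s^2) 171.4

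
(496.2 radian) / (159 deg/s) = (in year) 5.67e-06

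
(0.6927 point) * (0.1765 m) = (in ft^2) 0.0004643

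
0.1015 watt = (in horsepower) 0.0001361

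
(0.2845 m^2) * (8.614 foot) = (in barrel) 4.698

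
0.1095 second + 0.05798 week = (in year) 0.001112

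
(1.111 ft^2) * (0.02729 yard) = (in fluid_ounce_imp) 90.65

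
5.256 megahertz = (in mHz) 5.256e+09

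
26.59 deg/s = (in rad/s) 0.4641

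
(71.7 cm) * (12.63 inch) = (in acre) 5.684e-05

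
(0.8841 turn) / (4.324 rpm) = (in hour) 0.003408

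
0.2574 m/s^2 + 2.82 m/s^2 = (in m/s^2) 3.077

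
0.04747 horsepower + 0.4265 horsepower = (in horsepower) 0.474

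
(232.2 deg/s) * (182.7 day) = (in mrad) 6.397e+10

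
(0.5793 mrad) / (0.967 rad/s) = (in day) 6.934e-09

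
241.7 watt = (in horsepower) 0.3241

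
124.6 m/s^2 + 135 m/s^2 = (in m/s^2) 259.6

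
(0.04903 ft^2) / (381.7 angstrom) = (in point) 3.383e+08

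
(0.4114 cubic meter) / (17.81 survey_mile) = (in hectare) 1.435e-09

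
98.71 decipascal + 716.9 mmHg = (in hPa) 955.9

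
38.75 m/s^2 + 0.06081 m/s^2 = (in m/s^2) 38.81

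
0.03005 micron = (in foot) 9.859e-08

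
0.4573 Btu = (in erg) 4.825e+09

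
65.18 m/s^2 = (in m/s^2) 65.18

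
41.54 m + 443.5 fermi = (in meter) 41.54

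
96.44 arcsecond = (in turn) 7.441e-05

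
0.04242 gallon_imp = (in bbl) 0.001213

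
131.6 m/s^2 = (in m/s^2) 131.6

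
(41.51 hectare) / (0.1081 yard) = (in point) 1.19e+10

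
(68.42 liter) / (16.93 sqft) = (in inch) 1.713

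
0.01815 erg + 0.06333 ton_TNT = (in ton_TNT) 0.06333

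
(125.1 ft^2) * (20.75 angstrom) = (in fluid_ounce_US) 0.0008155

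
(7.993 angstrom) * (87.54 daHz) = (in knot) 1.36e-06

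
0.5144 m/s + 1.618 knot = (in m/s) 1.347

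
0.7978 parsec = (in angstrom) 2.462e+26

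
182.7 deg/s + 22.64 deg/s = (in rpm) 34.22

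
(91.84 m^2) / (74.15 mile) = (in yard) 0.0008417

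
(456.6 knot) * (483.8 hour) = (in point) 1.16e+12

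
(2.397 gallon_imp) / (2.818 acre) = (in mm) 0.0009555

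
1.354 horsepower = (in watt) 1010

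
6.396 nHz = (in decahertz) 6.396e-10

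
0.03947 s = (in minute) 0.0006578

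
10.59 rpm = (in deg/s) 63.54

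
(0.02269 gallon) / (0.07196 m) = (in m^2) 0.001194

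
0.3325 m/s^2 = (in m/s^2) 0.3325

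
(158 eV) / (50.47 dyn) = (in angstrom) 0.0005016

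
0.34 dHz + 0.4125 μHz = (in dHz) 0.34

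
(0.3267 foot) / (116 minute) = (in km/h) 5.151e-05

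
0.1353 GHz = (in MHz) 135.3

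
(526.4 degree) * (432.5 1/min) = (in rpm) 632.4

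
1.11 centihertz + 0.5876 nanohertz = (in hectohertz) 0.000111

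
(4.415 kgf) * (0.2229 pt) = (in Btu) 3.227e-06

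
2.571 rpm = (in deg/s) 15.43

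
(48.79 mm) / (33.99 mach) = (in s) 4.216e-06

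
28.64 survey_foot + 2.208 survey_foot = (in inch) 370.2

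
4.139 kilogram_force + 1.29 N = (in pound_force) 9.415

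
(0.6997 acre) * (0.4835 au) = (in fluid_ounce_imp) 7.208e+18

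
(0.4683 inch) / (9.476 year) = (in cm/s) 3.98e-09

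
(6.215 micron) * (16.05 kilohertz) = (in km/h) 0.3591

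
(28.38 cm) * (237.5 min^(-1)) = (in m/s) 1.123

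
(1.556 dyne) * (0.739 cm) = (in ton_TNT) 2.748e-17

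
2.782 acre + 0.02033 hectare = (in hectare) 1.146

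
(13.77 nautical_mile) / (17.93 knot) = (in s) 2765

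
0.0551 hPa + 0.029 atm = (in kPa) 2.944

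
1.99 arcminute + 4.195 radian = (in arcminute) 1.442e+04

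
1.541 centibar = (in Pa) 1541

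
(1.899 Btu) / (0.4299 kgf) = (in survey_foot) 1559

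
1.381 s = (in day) 1.598e-05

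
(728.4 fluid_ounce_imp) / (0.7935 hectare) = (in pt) 0.007393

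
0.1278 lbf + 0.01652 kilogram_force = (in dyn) 7.305e+04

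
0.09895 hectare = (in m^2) 989.5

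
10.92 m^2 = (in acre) 0.002698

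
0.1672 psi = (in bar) 0.01153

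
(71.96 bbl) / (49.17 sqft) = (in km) 0.002505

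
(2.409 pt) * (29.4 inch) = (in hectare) 6.346e-08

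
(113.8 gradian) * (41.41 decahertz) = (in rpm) 7069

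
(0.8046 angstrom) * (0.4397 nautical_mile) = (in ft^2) 7.053e-07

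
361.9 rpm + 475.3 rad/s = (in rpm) 4901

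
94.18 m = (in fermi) 9.418e+16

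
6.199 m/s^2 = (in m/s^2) 6.199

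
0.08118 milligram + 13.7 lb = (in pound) 13.7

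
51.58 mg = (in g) 0.05158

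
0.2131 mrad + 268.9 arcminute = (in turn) 0.01248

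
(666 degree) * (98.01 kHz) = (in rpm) 1.088e+07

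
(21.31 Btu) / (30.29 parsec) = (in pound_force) 5.408e-15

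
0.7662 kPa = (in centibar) 0.7662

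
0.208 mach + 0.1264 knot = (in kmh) 255.2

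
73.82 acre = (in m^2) 2.987e+05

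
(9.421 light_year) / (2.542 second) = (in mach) 1.03e+14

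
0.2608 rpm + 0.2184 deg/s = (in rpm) 0.2972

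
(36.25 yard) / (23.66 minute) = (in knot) 0.04539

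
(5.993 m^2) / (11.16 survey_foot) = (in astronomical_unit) 1.178e-11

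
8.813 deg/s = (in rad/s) 0.1538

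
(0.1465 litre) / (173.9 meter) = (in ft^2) 9.068e-06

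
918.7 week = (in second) 5.556e+08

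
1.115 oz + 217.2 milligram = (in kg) 0.03183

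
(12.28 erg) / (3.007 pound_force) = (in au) 6.137e-19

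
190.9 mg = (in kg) 0.0001909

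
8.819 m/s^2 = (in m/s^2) 8.819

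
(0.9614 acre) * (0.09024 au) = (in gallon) 1.388e+16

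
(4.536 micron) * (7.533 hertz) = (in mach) 1.004e-07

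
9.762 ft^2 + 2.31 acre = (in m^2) 9349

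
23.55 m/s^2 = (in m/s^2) 23.55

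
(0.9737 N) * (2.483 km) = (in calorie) 577.8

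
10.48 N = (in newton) 10.48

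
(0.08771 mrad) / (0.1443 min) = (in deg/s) 0.0005804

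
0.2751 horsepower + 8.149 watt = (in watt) 213.3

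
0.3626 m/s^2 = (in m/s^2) 0.3626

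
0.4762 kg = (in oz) 16.8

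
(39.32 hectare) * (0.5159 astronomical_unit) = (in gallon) 8.017e+18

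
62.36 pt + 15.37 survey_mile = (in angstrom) 2.474e+14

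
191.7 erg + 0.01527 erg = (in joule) 1.917e-05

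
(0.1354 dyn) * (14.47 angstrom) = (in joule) 1.959e-15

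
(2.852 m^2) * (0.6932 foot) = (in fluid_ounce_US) 2.038e+04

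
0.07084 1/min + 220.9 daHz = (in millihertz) 2.209e+06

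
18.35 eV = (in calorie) 7.027e-19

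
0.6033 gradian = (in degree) 0.543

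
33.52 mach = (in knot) 2.219e+04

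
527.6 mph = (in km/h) 849.1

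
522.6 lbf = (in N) 2325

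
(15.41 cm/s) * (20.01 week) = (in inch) 7.342e+07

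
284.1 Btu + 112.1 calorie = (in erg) 3.002e+12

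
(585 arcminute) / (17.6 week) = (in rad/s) 1.599e-08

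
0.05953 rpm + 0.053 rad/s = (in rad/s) 0.05923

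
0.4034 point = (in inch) 0.005603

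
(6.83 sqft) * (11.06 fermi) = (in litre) 7.018e-12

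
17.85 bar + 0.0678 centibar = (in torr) 1.339e+04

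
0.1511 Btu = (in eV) 9.95e+20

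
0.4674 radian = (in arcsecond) 9.641e+04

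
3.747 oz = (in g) 106.2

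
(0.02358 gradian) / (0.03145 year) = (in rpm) 3.566e-09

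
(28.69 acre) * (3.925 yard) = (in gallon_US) 1.101e+08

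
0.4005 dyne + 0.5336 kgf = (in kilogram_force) 0.5336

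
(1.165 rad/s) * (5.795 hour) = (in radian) 2.43e+04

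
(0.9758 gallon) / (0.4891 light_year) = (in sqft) 8.593e-18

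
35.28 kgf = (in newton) 346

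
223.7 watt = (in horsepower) 0.3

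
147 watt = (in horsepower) 0.1971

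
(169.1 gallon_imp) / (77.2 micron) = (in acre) 2.461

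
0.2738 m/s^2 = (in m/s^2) 0.2738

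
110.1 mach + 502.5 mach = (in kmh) 7.509e+05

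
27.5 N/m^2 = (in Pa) 27.5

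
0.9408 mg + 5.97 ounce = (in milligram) 1.692e+05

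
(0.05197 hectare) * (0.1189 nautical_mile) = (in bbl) 7.198e+05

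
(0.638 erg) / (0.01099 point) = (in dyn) 1646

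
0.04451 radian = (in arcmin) 153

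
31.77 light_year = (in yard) 3.287e+17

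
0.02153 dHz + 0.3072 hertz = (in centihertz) 30.94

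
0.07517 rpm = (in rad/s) 0.007872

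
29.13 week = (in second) 1.762e+07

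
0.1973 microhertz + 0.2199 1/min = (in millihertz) 3.665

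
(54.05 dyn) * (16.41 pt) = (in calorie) 7.478e-07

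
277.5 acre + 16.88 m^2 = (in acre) 277.5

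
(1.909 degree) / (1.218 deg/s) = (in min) 0.02612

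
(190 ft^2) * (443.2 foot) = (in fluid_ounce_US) 8.063e+07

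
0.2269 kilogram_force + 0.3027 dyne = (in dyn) 2.225e+05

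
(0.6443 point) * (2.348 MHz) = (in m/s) 533.7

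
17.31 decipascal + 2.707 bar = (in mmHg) 2030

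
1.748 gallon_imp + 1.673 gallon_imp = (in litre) 15.55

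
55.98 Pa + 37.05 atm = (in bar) 37.54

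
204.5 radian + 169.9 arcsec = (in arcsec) 4.218e+07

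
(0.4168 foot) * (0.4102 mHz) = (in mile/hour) 0.0001166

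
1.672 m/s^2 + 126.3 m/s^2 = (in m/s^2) 128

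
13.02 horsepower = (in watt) 9709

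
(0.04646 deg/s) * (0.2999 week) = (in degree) 8427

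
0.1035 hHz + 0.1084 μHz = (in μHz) 1.035e+07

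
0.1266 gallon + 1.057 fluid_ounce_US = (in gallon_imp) 0.1123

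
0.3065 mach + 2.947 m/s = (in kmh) 386.3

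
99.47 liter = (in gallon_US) 26.28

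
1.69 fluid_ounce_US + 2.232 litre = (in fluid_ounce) 77.16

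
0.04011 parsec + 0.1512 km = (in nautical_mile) 6.683e+11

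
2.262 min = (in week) 0.0002244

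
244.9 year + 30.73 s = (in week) 1.277e+04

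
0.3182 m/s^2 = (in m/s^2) 0.3182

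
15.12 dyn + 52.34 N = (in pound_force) 11.77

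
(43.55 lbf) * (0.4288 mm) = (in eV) 5.185e+17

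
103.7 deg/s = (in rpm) 17.28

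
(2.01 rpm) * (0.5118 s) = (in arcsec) 2.222e+04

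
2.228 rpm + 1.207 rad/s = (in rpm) 13.75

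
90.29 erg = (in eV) 5.635e+13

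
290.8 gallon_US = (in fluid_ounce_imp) 3.874e+04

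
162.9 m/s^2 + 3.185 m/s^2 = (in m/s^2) 166.1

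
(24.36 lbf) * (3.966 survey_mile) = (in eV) 4.317e+24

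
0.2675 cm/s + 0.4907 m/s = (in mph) 1.104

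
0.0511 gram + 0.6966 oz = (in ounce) 0.6984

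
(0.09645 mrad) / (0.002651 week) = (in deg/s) 3.447e-06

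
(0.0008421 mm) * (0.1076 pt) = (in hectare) 3.197e-15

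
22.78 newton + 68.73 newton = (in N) 91.51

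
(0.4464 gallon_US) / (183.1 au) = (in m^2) 6.169e-17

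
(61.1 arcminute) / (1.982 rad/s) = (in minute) 0.0001495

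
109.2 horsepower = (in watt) 8.143e+04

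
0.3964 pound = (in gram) 179.8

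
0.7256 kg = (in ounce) 25.59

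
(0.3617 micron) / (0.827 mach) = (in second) 1.284e-09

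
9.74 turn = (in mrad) 6.12e+04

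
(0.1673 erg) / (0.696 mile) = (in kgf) 1.523e-12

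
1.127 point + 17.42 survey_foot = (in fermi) 5.31e+15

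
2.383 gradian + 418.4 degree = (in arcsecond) 1.514e+06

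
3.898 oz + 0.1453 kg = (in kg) 0.2558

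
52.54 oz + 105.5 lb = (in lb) 108.8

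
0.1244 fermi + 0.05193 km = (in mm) 5.193e+04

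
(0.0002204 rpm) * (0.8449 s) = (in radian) 1.95e-05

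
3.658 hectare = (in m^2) 3.658e+04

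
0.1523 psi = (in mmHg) 7.876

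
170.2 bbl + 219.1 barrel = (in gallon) 1.635e+04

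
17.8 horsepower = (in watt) 1.327e+04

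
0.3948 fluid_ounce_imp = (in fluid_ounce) 0.3793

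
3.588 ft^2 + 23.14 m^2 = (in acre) 0.0058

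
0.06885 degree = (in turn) 0.0001912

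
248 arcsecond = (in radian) 0.001202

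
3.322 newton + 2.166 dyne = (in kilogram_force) 0.3388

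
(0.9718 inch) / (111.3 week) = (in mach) 1.077e-12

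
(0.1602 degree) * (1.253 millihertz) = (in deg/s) 0.0002007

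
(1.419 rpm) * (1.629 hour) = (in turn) 138.7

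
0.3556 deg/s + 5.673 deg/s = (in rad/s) 0.1052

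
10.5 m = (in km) 0.0105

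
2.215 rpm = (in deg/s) 13.29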